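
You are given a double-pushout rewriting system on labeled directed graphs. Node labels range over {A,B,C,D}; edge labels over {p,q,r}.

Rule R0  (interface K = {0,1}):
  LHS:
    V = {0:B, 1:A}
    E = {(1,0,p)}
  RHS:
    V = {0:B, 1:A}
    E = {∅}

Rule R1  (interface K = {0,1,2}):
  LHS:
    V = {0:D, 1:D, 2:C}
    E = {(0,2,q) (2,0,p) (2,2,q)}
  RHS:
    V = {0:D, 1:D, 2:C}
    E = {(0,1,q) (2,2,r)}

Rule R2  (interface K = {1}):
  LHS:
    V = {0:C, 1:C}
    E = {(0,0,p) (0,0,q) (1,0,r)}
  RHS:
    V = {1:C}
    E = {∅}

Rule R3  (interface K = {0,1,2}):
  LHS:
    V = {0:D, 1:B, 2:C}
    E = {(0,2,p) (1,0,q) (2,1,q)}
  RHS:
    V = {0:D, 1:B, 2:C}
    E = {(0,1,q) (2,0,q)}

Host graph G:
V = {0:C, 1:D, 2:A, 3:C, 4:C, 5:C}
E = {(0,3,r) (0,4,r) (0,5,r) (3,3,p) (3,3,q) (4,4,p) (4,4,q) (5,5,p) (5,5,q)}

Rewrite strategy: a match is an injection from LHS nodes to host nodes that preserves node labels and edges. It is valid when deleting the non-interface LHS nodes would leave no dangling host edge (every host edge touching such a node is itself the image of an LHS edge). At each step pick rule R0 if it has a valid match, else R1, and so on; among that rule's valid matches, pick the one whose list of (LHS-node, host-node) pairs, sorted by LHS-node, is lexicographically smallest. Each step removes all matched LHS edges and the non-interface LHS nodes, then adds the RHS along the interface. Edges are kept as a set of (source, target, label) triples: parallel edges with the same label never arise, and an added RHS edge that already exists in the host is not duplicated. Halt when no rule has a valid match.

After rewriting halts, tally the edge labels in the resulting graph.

Answer: (no edges)

Rewrite trace:
start.  V:6 E:9  edges: 0-r->3 0-r->4 0-r->5 3-p->3 3-q->3 4-p->4 4-q->4 5-p->5 5-q->5
1. fire R2 via {0↦3, 1↦0}  →  V:5 E:6  edges: 0-r->4 0-r->5 4-p->4 4-q->4 5-p->5 5-q->5
2. fire R2 via {0↦4, 1↦0}  →  V:4 E:3  edges: 0-r->5 5-p->5 5-q->5
3. fire R2 via {0↦5, 1↦0}  →  V:3 E:0  edges: ∅
halt: no rule applies after step 3
NF edges: []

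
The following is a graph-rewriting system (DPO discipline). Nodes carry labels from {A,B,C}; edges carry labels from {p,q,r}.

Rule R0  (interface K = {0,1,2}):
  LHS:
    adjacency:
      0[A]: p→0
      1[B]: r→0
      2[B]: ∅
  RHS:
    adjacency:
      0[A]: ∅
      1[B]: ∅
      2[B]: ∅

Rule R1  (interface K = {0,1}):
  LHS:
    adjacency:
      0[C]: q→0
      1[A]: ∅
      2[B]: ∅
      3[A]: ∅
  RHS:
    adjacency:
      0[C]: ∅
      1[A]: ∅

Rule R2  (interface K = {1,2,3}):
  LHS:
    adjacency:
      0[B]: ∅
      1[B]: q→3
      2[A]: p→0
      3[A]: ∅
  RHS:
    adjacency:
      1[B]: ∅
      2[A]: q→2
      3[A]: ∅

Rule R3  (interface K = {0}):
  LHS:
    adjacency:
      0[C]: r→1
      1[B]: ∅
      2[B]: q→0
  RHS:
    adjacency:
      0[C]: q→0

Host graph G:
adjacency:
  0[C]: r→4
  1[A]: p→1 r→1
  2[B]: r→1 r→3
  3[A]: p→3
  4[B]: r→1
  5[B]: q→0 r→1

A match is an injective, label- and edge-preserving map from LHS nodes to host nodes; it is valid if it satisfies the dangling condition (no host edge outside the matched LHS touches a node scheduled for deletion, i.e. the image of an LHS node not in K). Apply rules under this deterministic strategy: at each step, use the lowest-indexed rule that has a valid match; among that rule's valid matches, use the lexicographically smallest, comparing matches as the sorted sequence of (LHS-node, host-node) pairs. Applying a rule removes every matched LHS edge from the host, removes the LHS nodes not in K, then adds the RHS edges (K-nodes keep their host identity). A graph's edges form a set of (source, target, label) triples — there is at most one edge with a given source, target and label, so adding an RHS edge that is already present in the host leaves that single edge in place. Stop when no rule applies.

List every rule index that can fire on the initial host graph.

R0: 8 valid matches — {0↦1, 1↦2, 2↦4}, {0↦1, 1↦2, 2↦5}, {0↦1, 1↦4, 2↦2} (+5 more)
R1: no valid match — LHS pattern not found
R2: no valid match — LHS pattern not found
R3: no valid match — 1 raw match, all fail dangling condition

Answer: [R0]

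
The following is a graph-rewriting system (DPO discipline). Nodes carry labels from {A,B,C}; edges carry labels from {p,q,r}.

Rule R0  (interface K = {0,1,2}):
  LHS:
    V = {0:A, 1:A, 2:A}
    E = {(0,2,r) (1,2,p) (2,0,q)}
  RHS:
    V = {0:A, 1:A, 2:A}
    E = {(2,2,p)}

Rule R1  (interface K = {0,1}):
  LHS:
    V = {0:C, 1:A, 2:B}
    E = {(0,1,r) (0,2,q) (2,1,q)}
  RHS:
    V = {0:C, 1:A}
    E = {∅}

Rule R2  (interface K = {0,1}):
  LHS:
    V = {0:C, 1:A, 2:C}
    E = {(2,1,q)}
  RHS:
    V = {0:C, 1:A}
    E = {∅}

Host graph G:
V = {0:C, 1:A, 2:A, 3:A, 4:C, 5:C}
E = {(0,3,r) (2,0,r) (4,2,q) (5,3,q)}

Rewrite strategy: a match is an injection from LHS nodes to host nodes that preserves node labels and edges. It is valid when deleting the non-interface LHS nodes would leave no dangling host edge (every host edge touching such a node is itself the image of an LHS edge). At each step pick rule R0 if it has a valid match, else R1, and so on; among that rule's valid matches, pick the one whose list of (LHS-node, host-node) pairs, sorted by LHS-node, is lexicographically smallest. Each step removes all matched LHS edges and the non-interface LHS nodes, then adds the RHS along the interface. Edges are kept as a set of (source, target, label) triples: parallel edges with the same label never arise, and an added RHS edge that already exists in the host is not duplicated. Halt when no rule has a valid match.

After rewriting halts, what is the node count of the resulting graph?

[0] host  ⇒  6 nodes, 4 edges  {0-r->3 2-r->0 4-q->2 5-q->3}
[1] R2 @ {0↦0, 1↦2, 2↦4}  ⇒  5 nodes, 3 edges  {0-r->3 2-r->0 5-q->3}
[2] R2 @ {0↦0, 1↦3, 2↦5}  ⇒  4 nodes, 2 edges  {0-r->3 2-r->0}
final graph: no rule applies after step 2
NF nodes: {0:C, 1:A, 2:A, 3:A}

Answer: 4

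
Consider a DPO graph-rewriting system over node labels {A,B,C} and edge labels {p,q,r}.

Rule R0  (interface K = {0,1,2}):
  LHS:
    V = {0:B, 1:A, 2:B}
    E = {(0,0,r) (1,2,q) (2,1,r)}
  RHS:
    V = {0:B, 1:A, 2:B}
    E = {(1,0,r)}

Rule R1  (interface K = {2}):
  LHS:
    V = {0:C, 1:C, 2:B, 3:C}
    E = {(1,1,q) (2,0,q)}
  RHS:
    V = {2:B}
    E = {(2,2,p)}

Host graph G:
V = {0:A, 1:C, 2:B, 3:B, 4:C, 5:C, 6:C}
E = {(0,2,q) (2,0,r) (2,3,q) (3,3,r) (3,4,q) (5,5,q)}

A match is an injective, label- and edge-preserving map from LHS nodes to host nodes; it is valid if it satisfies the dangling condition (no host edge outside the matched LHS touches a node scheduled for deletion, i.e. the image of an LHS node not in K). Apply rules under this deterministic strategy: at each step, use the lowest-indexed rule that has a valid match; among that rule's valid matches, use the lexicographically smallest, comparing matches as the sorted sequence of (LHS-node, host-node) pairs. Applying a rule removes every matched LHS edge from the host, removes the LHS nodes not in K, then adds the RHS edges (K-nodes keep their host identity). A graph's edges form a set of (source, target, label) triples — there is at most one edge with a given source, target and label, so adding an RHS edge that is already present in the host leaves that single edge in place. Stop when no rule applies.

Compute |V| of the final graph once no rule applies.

Answer: 4

Rewrite trace:
initial: |V|=7 |E|=6  E = 0-q->2 2-r->0 2-q->3 3-r->3 3-q->4 5-q->5
step 1: apply R0 at {0↦3, 1↦0, 2↦2}  → |V|=7 |E|=4  E = 0-r->3 2-q->3 3-q->4 5-q->5
step 2: apply R1 at {0↦4, 1↦5, 2↦3, 3↦1}  → |V|=4 |E|=3  E = 0-r->3 2-q->3 3-p->3
final graph: no rule applies after step 2
NF nodes: {0:A, 2:B, 3:B, 6:C}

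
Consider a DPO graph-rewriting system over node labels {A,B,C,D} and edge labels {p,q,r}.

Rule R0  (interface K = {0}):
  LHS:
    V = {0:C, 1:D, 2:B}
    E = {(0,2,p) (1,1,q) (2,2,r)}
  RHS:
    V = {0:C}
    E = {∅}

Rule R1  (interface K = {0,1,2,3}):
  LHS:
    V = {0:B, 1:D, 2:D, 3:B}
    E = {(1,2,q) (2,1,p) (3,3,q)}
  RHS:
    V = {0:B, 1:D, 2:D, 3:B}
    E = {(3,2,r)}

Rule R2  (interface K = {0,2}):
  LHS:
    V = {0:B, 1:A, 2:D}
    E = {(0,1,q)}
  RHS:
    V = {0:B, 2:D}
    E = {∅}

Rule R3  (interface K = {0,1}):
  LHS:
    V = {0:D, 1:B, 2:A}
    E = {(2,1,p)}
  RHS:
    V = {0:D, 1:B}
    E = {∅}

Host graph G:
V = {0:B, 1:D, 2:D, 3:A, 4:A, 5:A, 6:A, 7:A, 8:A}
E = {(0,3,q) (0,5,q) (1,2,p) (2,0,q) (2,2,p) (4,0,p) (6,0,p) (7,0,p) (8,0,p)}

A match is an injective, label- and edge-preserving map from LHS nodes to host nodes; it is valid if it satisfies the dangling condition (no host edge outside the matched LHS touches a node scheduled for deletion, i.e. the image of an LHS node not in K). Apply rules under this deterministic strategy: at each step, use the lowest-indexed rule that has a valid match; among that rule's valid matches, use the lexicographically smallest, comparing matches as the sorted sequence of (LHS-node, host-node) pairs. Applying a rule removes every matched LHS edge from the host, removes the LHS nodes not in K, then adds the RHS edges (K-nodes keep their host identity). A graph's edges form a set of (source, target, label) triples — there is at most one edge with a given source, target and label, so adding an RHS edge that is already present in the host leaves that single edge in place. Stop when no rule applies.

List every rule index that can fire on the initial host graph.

Answer: [R2,R3]

Rewrite trace:
R0: no valid match — LHS pattern not found
R1: no valid match — LHS pattern not found
R2: 4 valid matches — {0↦0, 1↦3, 2↦1}, {0↦0, 1↦3, 2↦2}, {0↦0, 1↦5, 2↦1} (+1 more)
R3: 8 valid matches — {0↦1, 1↦0, 2↦4}, {0↦1, 1↦0, 2↦6}, {0↦1, 1↦0, 2↦7} (+5 more)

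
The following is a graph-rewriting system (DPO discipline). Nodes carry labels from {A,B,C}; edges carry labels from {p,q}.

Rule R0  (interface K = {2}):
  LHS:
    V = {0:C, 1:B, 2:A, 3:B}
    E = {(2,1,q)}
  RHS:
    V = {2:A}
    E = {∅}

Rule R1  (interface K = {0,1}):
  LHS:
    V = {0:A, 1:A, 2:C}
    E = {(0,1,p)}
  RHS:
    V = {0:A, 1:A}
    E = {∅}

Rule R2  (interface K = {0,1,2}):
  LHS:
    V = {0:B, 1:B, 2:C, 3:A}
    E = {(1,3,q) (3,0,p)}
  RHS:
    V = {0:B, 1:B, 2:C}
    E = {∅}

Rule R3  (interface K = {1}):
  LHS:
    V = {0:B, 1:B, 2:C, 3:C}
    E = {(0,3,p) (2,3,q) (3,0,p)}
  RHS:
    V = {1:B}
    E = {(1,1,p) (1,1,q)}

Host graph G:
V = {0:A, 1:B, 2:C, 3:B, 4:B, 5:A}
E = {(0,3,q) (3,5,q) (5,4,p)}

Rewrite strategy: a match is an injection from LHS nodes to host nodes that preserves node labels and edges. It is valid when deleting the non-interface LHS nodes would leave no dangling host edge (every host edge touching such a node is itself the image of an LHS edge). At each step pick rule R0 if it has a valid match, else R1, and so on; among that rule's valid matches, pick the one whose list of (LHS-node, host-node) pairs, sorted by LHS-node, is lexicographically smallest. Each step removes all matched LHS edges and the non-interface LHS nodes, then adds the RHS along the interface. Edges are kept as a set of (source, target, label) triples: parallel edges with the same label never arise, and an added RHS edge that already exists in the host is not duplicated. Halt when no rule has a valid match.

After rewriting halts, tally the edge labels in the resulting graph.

initial: |V|=6 |E|=3  E = 0-q->3 3-q->5 5-p->4
step 1: apply R2 at {0↦4, 1↦3, 2↦2, 3↦5}  → |V|=5 |E|=1  E = 0-q->3
step 2: apply R0 at {0↦2, 1↦3, 2↦0, 3↦1}  → |V|=2 |E|=0  E = ∅
final graph: no rule applies after step 2
NF edges: []

Answer: (no edges)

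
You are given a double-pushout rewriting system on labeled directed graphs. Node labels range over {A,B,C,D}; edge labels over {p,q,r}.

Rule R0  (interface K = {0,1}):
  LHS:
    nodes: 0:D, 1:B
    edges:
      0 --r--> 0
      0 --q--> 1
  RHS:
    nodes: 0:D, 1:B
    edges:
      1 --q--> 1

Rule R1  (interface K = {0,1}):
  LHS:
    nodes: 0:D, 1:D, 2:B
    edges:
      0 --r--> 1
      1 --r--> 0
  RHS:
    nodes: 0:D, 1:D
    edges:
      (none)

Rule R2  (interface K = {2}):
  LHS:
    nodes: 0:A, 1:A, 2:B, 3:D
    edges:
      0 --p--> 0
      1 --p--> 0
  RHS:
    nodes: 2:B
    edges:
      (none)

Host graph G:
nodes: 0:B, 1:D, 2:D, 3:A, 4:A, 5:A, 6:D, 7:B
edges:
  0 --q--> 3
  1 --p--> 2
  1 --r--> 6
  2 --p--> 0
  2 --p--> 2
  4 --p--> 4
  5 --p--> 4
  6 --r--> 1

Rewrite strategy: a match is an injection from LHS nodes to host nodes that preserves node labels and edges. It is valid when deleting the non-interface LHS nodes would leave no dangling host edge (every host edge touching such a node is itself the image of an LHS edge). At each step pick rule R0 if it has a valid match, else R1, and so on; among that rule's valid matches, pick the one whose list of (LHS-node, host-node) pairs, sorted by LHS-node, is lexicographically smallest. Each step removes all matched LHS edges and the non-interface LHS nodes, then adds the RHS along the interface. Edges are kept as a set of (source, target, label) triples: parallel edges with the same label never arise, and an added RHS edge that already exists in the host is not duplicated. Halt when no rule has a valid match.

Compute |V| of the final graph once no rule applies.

Answer: 4

Derivation:
start.  V:8 E:8  edges: 0-q->3 1-p->2 1-r->6 2-p->0 2-p->2 4-p->4 5-p->4 6-r->1
1. fire R1 via {0↦1, 1↦6, 2↦7}  →  V:7 E:6  edges: 0-q->3 1-p->2 2-p->0 2-p->2 4-p->4 5-p->4
2. fire R2 via {0↦4, 1↦5, 2↦0, 3↦6}  →  V:4 E:4  edges: 0-q->3 1-p->2 2-p->0 2-p->2
normal form: no rule applies after step 2
NF nodes: {0:B, 1:D, 2:D, 3:A}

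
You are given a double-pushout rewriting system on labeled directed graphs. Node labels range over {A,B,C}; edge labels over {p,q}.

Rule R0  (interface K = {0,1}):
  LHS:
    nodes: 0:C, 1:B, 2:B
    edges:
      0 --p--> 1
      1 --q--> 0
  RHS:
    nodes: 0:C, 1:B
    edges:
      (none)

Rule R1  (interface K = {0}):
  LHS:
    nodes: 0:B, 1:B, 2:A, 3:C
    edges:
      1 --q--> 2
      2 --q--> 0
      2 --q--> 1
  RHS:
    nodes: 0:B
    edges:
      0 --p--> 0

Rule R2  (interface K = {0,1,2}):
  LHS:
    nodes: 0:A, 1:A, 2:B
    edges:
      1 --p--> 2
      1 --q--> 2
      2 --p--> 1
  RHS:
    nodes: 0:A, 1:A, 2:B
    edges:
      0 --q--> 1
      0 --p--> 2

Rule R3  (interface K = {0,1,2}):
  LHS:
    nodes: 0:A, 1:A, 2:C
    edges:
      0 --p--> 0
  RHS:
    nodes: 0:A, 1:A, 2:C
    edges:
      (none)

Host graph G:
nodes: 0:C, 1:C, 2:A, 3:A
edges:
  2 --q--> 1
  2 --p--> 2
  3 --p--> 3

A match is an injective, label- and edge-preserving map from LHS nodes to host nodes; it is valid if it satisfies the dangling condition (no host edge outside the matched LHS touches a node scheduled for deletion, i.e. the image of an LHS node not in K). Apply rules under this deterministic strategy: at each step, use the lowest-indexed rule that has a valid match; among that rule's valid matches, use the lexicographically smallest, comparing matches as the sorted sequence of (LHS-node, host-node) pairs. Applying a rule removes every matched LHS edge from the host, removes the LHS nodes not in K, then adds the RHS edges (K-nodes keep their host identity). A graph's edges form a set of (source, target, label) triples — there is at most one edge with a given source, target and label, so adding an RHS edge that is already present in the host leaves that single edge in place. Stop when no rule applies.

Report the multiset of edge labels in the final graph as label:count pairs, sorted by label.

Answer: q:1

Steps:
initial: |V|=4 |E|=3  E = 2-q->1 2-p->2 3-p->3
step 1: apply R3 at {0↦2, 1↦3, 2↦0}  → |V|=4 |E|=2  E = 2-q->1 3-p->3
step 2: apply R3 at {0↦3, 1↦2, 2↦0}  → |V|=4 |E|=1  E = 2-q->1
normal form: no rule applies after step 2
NF edges: [(2, 1, 'q')]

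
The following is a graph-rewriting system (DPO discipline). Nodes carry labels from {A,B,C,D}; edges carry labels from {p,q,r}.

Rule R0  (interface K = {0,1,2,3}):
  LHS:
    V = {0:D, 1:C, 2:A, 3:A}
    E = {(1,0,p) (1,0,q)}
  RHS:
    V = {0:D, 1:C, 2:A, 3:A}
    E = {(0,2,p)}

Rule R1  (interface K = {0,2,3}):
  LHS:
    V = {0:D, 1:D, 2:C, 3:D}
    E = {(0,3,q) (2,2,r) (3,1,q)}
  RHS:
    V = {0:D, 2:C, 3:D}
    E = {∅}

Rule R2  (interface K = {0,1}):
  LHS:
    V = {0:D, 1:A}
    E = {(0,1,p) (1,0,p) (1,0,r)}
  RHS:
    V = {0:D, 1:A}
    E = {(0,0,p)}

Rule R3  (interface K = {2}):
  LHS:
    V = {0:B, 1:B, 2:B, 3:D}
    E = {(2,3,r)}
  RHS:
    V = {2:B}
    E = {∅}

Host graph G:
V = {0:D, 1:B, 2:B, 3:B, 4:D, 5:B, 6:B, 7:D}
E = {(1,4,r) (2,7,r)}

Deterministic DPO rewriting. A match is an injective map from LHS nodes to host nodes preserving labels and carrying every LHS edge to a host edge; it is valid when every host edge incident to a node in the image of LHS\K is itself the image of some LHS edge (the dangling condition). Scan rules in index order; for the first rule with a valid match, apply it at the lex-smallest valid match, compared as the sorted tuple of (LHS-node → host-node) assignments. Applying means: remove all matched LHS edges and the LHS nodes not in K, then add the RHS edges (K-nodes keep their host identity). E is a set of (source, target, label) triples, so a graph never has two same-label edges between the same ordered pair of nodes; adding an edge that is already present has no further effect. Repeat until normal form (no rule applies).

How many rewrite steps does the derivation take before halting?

[0] host  ⇒  8 nodes, 2 edges  {1-r->4 2-r->7}
[1] R3 @ {0↦3, 1↦5, 2↦1, 3↦4}  ⇒  5 nodes, 1 edges  {2-r->7}
[2] R3 @ {0↦1, 1↦6, 2↦2, 3↦7}  ⇒  2 nodes, 0 edges  {∅}
halt: no rule applies after step 2

Answer: 2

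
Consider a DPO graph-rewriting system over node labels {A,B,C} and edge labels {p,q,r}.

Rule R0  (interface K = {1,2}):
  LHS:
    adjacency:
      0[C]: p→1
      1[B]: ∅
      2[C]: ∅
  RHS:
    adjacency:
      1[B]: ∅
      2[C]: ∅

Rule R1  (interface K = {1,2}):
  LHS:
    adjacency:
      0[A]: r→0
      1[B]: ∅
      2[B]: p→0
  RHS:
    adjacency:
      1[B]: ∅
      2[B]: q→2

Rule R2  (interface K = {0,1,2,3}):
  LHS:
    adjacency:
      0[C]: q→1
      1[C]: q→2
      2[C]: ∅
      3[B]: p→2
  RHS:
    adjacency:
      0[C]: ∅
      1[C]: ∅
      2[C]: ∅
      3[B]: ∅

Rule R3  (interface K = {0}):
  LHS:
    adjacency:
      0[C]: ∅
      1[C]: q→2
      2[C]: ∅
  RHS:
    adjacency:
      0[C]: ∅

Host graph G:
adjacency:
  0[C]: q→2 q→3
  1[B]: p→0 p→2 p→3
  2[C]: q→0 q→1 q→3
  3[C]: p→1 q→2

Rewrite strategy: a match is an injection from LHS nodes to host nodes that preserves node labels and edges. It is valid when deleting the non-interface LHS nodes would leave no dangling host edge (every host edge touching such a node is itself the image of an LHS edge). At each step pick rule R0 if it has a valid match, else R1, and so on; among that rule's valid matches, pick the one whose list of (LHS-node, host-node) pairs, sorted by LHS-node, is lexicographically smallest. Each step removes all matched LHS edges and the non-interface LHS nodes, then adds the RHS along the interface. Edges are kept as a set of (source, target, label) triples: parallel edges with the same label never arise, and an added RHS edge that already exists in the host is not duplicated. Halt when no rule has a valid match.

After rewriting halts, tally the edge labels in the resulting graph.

Answer: p:1 q:2

Rewrite trace:
[0] host  ⇒  4 nodes, 10 edges  {0-q->2 0-q->3 1-p->0 1-p->2 1-p->3 2-q->0 2-q->1 2-q->3 3-p->1 3-q->2}
[1] R2 @ {0↦0, 1↦2, 2↦3, 3↦1}  ⇒  4 nodes, 7 edges  {0-q->3 1-p->0 1-p->2 2-q->0 2-q->1 3-p->1 3-q->2}
[2] R2 @ {0↦0, 1↦3, 2↦2, 3↦1}  ⇒  4 nodes, 4 edges  {1-p->0 2-q->0 2-q->1 3-p->1}
[3] R0 @ {0↦3, 1↦1, 2↦0}  ⇒  3 nodes, 3 edges  {1-p->0 2-q->0 2-q->1}
final graph: no rule applies after step 3
NF edges: [(1, 0, 'p'), (2, 0, 'q'), (2, 1, 'q')]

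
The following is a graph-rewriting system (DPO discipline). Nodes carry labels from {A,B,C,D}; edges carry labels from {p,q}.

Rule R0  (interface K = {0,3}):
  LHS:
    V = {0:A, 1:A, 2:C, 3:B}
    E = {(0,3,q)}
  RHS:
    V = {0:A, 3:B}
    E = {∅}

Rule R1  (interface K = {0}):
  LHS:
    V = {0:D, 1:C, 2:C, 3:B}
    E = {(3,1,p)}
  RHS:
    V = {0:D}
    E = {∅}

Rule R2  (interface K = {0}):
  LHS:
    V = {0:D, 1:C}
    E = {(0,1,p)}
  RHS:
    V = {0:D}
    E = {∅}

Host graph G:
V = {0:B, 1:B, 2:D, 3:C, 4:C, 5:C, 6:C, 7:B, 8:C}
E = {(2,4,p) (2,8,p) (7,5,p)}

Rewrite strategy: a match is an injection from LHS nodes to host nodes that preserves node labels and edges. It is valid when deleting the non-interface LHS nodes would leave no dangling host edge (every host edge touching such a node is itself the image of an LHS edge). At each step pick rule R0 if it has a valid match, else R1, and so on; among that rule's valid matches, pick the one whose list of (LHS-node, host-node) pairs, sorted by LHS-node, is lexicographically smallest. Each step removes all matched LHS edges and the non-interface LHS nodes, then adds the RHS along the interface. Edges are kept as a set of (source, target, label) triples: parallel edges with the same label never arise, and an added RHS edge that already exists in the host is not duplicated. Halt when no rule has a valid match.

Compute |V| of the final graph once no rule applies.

[0] host  ⇒  9 nodes, 3 edges  {2-p->4 2-p->8 7-p->5}
[1] R1 @ {0↦2, 1↦5, 2↦3, 3↦7}  ⇒  6 nodes, 2 edges  {2-p->4 2-p->8}
[2] R2 @ {0↦2, 1↦4}  ⇒  5 nodes, 1 edges  {2-p->8}
[3] R2 @ {0↦2, 1↦8}  ⇒  4 nodes, 0 edges  {∅}
normal form: no rule applies after step 3
NF nodes: {0:B, 1:B, 2:D, 6:C}

Answer: 4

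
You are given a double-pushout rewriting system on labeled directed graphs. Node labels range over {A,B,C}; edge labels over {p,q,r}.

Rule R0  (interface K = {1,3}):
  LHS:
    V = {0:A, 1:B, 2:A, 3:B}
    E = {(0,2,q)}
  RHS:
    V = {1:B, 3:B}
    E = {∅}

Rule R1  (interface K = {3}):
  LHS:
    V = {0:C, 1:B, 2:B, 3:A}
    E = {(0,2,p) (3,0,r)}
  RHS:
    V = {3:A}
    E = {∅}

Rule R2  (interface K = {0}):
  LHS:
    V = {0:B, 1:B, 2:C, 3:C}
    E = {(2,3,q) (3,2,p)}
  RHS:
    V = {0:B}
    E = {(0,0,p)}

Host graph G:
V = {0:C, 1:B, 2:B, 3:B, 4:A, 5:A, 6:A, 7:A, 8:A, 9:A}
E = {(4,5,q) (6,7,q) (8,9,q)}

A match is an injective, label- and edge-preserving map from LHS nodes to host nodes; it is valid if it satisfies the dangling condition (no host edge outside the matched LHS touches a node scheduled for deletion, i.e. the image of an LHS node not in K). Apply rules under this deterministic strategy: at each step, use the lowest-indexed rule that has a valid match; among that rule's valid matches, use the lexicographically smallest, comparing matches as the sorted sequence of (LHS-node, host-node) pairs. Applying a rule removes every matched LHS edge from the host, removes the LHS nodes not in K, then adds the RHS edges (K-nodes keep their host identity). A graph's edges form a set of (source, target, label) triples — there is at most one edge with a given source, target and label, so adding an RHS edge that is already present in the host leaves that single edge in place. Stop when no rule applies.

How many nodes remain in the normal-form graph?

initial: |V|=10 |E|=3  E = 4-q->5 6-q->7 8-q->9
step 1: apply R0 at {0↦4, 1↦1, 2↦5, 3↦2}  → |V|=8 |E|=2  E = 6-q->7 8-q->9
step 2: apply R0 at {0↦6, 1↦1, 2↦7, 3↦2}  → |V|=6 |E|=1  E = 8-q->9
step 3: apply R0 at {0↦8, 1↦1, 2↦9, 3↦2}  → |V|=4 |E|=0  E = ∅
final graph: no rule applies after step 3
NF nodes: {0:C, 1:B, 2:B, 3:B}

Answer: 4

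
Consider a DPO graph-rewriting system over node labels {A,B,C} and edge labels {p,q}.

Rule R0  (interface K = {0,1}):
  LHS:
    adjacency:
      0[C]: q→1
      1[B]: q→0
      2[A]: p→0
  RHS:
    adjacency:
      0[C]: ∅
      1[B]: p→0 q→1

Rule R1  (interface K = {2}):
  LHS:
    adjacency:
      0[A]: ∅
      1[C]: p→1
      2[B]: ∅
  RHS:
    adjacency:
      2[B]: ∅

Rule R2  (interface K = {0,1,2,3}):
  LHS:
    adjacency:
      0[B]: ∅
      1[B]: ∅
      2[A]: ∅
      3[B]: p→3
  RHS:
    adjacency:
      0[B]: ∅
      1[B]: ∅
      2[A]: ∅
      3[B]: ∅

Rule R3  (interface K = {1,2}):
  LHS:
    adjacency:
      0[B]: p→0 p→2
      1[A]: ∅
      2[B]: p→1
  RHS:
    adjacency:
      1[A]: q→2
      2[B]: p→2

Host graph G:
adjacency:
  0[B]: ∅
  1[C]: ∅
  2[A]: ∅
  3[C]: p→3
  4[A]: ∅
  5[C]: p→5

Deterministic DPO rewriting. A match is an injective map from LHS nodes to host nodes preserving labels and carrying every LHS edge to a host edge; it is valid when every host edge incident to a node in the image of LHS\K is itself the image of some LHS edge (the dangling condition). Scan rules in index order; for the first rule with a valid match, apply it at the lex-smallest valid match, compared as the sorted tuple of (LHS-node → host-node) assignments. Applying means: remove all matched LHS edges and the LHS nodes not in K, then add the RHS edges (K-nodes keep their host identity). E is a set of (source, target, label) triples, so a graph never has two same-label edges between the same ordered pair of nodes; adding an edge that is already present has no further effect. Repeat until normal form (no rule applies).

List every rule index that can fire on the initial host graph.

Answer: [R1]

Rewrite trace:
R0: no valid match — LHS pattern not found
R1: 4 valid matches — {0↦2, 1↦3, 2↦0}, {0↦2, 1↦5, 2↦0}, {0↦4, 1↦3, 2↦0} (+1 more)
R2: no valid match — LHS pattern not found
R3: no valid match — LHS pattern not found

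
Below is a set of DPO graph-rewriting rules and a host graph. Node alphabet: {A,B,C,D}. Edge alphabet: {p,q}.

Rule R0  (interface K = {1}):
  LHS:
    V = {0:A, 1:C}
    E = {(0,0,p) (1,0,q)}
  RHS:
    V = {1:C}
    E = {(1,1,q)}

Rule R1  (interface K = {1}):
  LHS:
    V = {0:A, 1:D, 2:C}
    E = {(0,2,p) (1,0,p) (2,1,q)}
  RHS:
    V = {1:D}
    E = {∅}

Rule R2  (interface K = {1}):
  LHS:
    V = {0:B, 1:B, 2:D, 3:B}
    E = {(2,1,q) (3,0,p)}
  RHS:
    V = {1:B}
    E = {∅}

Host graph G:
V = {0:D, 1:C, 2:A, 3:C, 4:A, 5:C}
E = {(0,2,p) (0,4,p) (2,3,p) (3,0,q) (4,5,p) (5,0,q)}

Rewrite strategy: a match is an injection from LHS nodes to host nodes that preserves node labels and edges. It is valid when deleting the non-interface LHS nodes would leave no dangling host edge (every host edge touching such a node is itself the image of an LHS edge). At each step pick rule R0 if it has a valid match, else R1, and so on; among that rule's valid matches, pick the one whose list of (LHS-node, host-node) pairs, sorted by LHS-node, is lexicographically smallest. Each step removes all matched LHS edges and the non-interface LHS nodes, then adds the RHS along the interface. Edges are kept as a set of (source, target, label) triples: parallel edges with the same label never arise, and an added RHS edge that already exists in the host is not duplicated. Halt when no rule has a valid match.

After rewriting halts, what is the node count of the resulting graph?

Answer: 2

Derivation:
start.  V:6 E:6  edges: 0-p->2 0-p->4 2-p->3 3-q->0 4-p->5 5-q->0
1. fire R1 via {0↦2, 1↦0, 2↦3}  →  V:4 E:3  edges: 0-p->4 4-p->5 5-q->0
2. fire R1 via {0↦4, 1↦0, 2↦5}  →  V:2 E:0  edges: ∅
normal form: no rule applies after step 2
NF nodes: {0:D, 1:C}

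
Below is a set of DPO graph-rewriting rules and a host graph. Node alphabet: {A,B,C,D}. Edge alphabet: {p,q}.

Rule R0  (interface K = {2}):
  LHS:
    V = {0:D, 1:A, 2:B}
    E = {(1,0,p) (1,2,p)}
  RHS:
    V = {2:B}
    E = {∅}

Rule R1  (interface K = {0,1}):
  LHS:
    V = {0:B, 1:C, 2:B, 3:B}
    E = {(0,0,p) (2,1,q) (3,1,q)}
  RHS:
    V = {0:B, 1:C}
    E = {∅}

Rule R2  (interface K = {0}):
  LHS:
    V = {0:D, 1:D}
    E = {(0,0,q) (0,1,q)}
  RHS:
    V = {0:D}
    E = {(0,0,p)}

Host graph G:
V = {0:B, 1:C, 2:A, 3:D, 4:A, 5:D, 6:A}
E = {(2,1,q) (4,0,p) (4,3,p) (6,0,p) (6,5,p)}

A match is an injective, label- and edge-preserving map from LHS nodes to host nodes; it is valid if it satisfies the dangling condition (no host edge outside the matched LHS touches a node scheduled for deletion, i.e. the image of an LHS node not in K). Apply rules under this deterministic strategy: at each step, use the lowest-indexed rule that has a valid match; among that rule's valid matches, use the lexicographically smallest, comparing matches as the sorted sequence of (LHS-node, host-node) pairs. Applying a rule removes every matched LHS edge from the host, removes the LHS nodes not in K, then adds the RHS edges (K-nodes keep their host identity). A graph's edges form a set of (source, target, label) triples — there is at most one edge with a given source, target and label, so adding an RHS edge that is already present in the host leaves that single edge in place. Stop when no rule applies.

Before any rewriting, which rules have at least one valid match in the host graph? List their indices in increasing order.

R0: 2 valid matches — {0↦3, 1↦4, 2↦0}, {0↦5, 1↦6, 2↦0}
R1: no valid match — LHS pattern not found
R2: no valid match — LHS pattern not found

Answer: [R0]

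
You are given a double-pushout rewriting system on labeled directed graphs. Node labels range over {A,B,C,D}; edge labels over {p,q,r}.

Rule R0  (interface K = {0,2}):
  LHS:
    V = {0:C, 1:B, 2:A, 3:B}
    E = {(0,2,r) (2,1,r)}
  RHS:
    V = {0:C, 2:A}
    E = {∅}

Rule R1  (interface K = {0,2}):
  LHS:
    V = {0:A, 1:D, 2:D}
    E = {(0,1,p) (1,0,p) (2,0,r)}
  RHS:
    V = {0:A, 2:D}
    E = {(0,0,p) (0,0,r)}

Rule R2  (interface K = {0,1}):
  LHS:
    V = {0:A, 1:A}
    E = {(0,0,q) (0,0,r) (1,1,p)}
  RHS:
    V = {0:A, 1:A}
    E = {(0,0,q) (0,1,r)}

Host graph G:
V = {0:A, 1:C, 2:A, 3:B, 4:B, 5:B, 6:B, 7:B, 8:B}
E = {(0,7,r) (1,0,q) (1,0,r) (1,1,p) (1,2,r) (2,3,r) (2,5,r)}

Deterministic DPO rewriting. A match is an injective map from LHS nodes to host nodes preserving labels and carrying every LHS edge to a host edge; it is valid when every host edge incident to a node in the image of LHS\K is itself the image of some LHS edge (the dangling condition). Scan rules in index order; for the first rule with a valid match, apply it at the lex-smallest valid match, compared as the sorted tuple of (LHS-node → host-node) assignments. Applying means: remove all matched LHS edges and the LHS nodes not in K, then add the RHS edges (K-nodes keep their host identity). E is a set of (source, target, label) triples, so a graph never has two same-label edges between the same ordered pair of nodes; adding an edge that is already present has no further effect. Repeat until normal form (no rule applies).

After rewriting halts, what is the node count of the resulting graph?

Answer: 5

Rewrite trace:
[0] host  ⇒  9 nodes, 7 edges  {0-r->7 1-q->0 1-r->0 1-p->1 1-r->2 2-r->3 2-r->5}
[1] R0 @ {0↦1, 1↦3, 2↦2, 3↦4}  ⇒  7 nodes, 5 edges  {0-r->7 1-q->0 1-r->0 1-p->1 2-r->5}
[2] R0 @ {0↦1, 1↦7, 2↦0, 3↦6}  ⇒  5 nodes, 3 edges  {1-q->0 1-p->1 2-r->5}
final graph: no rule applies after step 2
NF nodes: {0:A, 1:C, 2:A, 5:B, 8:B}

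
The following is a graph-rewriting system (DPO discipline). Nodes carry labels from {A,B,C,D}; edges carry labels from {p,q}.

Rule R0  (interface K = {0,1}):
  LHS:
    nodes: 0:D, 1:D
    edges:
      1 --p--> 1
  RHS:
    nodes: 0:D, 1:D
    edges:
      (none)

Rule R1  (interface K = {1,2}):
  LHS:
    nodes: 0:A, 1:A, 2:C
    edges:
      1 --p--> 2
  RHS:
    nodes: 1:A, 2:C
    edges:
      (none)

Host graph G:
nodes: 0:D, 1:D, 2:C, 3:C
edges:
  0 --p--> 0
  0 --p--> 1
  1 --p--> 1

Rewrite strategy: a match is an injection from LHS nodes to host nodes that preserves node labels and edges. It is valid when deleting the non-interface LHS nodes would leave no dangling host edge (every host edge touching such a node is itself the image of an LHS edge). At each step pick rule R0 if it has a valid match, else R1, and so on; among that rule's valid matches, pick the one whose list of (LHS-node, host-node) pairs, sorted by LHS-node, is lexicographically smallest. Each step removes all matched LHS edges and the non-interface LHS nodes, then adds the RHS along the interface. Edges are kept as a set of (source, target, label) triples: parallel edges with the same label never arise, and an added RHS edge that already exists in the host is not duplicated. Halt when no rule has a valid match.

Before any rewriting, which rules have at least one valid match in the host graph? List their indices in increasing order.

Answer: [R0]

Derivation:
R0: 2 valid matches — {0↦0, 1↦1}, {0↦1, 1↦0}
R1: no valid match — LHS pattern not found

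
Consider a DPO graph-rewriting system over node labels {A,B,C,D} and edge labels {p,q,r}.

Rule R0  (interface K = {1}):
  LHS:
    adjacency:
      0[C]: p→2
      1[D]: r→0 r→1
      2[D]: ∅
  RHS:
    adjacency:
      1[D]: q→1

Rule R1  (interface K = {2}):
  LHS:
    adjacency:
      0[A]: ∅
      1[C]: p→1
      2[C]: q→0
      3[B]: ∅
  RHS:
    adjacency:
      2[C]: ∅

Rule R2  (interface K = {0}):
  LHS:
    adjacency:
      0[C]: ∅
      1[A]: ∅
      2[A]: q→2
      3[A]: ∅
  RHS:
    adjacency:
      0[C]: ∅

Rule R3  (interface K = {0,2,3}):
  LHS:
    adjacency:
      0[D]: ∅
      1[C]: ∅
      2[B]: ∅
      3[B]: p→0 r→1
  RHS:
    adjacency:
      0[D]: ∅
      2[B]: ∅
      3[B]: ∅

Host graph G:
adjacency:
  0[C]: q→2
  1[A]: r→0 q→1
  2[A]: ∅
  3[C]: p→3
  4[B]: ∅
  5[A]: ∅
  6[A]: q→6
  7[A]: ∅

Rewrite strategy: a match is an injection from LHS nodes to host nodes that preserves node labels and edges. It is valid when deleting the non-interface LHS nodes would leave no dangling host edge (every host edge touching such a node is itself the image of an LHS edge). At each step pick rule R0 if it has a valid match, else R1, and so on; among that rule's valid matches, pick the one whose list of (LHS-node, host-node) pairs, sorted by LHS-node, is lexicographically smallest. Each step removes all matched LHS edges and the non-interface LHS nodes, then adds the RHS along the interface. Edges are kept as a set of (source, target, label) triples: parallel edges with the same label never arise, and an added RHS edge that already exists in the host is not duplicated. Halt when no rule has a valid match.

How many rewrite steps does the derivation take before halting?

Answer: 2

Steps:
start.  V:8 E:5  edges: 0-q->2 1-r->0 1-q->1 3-p->3 6-q->6
1. fire R1 via {0↦2, 1↦3, 2↦0, 3↦4}  →  V:5 E:3  edges: 1-r->0 1-q->1 6-q->6
2. fire R2 via {0↦0, 1↦5, 2↦6, 3↦7}  →  V:2 E:2  edges: 1-r->0 1-q->1
halt: no rule applies after step 2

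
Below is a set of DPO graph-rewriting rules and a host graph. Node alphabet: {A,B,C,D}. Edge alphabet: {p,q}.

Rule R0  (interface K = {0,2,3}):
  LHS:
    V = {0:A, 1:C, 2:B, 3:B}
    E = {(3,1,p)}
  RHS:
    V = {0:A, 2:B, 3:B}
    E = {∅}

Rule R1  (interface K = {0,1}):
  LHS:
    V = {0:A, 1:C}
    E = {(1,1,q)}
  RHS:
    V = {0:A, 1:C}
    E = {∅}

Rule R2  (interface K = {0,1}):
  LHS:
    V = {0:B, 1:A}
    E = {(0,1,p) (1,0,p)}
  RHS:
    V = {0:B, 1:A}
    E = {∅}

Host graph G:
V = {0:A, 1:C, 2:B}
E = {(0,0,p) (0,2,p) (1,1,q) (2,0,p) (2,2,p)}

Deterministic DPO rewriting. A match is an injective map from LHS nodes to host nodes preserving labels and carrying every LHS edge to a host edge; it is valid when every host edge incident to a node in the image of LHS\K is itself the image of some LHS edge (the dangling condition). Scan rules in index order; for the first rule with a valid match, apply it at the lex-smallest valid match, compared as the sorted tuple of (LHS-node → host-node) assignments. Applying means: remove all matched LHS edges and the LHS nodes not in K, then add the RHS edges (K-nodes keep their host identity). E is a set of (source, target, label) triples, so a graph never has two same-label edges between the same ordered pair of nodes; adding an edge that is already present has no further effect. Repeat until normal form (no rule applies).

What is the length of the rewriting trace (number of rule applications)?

Answer: 2

Rewrite trace:
initial: |V|=3 |E|=5  E = 0-p->0 0-p->2 1-q->1 2-p->0 2-p->2
step 1: apply R1 at {0↦0, 1↦1}  → |V|=3 |E|=4  E = 0-p->0 0-p->2 2-p->0 2-p->2
step 2: apply R2 at {0↦2, 1↦0}  → |V|=3 |E|=2  E = 0-p->0 2-p->2
normal form: no rule applies after step 2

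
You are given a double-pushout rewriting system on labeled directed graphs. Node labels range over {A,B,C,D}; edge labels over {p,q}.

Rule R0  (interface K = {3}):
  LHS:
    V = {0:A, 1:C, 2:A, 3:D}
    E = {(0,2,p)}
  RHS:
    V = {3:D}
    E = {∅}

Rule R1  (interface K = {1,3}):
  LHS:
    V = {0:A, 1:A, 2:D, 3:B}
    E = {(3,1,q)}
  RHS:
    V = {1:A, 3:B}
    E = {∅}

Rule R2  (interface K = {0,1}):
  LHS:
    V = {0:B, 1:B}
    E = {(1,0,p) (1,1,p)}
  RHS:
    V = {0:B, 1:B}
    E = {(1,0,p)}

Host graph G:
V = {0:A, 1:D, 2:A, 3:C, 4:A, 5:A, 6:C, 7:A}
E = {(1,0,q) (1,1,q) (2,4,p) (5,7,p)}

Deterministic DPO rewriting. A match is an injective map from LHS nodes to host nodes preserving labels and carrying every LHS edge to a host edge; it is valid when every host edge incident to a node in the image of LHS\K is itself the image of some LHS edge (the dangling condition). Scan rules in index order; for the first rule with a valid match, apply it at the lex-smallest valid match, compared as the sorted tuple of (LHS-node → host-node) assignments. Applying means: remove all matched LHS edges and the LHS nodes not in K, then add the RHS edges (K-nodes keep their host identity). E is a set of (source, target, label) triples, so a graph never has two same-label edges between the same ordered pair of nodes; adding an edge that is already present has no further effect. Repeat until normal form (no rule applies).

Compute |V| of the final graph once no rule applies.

start.  V:8 E:4  edges: 1-q->0 1-q->1 2-p->4 5-p->7
1. fire R0 via {0↦2, 1↦3, 2↦4, 3↦1}  →  V:5 E:3  edges: 1-q->0 1-q->1 5-p->7
2. fire R0 via {0↦5, 1↦6, 2↦7, 3↦1}  →  V:2 E:2  edges: 1-q->0 1-q->1
halt: no rule applies after step 2
NF nodes: {0:A, 1:D}

Answer: 2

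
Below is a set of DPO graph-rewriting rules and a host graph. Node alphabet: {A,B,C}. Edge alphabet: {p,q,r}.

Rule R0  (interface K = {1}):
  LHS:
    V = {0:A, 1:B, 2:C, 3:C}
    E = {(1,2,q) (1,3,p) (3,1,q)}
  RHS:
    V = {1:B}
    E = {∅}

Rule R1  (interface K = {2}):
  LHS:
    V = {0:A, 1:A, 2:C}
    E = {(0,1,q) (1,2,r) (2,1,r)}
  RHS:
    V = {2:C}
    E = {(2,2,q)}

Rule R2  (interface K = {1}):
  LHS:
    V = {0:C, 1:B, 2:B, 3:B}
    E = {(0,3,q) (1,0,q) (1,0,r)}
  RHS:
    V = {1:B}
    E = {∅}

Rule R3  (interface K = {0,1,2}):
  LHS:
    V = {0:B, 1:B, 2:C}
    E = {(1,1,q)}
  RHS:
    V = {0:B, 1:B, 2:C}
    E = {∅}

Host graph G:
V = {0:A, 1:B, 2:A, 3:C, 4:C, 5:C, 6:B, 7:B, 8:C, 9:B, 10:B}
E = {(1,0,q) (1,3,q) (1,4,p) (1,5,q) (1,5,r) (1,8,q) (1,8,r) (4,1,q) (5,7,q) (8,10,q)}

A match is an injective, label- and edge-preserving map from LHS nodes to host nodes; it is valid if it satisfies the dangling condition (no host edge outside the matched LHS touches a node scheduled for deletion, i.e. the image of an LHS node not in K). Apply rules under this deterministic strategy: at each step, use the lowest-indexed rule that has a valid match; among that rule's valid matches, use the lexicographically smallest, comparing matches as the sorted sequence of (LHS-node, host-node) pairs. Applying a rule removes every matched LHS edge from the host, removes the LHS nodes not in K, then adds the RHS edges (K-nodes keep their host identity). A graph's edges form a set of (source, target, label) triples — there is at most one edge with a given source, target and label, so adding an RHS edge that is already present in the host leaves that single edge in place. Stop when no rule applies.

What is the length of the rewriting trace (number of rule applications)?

start.  V:11 E:10  edges: 1-q->0 1-q->3 1-p->4 1-q->5 1-r->5 1-q->8 1-r->8 4-q->1 5-q->7 8-q->10
1. fire R0 via {0↦2, 1↦1, 2↦3, 3↦4}  →  V:8 E:7  edges: 1-q->0 1-q->5 1-r->5 1-q->8 1-r->8 5-q->7 8-q->10
2. fire R2 via {0↦5, 1↦1, 2↦6, 3↦7}  →  V:5 E:4  edges: 1-q->0 1-q->8 1-r->8 8-q->10
3. fire R2 via {0↦8, 1↦1, 2↦9, 3↦10}  →  V:2 E:1  edges: 1-q->0
final graph: no rule applies after step 3

Answer: 3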